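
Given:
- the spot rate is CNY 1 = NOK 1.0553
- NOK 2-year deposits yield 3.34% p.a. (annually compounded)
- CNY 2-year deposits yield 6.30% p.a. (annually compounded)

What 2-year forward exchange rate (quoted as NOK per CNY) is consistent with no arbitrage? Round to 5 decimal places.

T = 2 years.
Growth of 1 NOK over T: (1 + 0.0334)^2 = 1.0679156.
CNY growth factor: (1 + 0.0630)^2 = 1.129969.
CIP: F = S · (grow NOK)/(grow CNY) = 1.0553 × 1.0679156/1.129969 = 0.9973471 NOK per CNY.

0.99735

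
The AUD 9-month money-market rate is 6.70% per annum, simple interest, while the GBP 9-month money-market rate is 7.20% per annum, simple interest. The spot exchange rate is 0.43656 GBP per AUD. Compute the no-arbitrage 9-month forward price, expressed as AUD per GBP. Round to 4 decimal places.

T = 9/12 years.
GBP growth factor: 1 + 0.0720×9/12 = 1.054000.
Growth of 1 AUD over T: 1 + 0.0670×9/12 = 1.050250.
So F = 0.43656 × 1.054000 / 1.050250 = 0.4381188 (GBP/AUD).
Quoted the other way: 1/0.4381188 = 2.2825 AUD per GBP.

2.2825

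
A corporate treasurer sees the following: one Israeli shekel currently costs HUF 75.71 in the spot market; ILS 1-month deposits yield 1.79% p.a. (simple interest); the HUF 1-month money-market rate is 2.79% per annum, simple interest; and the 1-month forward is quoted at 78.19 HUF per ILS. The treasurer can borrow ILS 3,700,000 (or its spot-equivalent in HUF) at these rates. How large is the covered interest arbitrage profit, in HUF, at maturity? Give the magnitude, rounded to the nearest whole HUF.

T = 1/12 years.
Invest the ILS and cover forward: 3,700,000 × 1.00149166667 × 78.19 = HUF 289,734,543.64.
Convert at spot and invest in HUF: 3,700,000 × 75.71 × 1.002325 = HUF 280,778,295.28.
The quoted forward overvalues ILS, so borrow HUF, buy ILS at spot, deposit the ILS at 1.79%, and sell the proceeds forward at 78.19.
Profit = 289,734,543.64 − 280,778,295.28 = HUF 8,956,248.

HUF 8,956,248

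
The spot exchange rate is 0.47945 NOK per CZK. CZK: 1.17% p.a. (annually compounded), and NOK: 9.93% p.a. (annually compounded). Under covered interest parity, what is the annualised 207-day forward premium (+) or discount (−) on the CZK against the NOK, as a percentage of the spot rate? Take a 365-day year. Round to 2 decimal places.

T = 207/365 years.
No-arbitrage forward: 0.47945 × 1.0551592 / 1.0066186 = 0.50256977 NOK/CZK.
(F − S)/S ÷ T = (0.50256977 − 0.47945)/0.47945/(207/365) = 0.085028 → 8.50%.

+8.50%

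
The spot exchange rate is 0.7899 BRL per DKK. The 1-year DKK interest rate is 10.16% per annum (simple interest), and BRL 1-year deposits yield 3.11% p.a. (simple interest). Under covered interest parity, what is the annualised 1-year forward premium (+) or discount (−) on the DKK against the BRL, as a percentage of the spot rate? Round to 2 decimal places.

T = 1 year.
CIP forward (BRL per DKK) = 0.7899 × 1.031100/1.101600 = 0.7393481.
Annualised premium = (F − S)/S × (1/T) = (0.7393481 − 0.7899)/0.7899 ÷ 1 = -6.40%.

-6.40%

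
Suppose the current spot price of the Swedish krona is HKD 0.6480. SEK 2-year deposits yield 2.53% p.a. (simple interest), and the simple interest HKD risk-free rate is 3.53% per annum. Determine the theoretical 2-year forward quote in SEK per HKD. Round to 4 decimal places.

1.5144

T = 2 years.
HKD accumulates by 1 + 0.0353×2 = 1.070600.
SEK accumulates by 1 + 0.0253×2 = 1.050600.
CIP: F = S · (grow HKD)/(grow SEK) = 0.648 × 1.070600/1.050600 = 0.6603358 HKD per SEK.
Quoted the other way: 1/0.6603358 = 1.5144 SEK per HKD.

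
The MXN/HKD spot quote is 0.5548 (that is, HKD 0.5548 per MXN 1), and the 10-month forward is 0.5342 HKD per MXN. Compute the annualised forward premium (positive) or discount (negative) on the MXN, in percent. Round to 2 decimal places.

-4.46%

T = 10/12 years.
(F − S)/S = (0.5342 − 0.5548)/0.5548 = -0.0371305.
Per annum: -0.0371305 / (10/12) = -0.044557 = -4.46%.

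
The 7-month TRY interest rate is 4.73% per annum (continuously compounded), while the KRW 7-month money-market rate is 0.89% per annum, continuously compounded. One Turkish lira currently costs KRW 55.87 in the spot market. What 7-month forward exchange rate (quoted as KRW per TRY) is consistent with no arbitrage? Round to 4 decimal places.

T = 7/12 years.
Growth of 1 KRW over T: e^(0.0089×7/12) = 1.00520517.
TRY accumulates by e^(0.0473×7/12) = 1.02797584.
Forward (KRW per TRY) = 55.87 × 1.00520517 / 1.02797584 = 54.632425.

54.6324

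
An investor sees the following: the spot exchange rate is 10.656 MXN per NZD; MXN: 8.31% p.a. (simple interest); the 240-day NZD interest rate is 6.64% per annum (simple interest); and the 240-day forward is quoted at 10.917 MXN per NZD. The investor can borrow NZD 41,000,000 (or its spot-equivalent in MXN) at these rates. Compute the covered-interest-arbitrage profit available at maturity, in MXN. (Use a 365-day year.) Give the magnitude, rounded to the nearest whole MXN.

MXN 6,370,731

T = 240/365 years.
Invest the NZD and cover forward: 41,000,000 × 1.04366027397 × 10.917 = MXN 467,139,207.65.
Convert at spot and invest in MXN: 41,000,000 × 10.656 × 1.05464109589 = MXN 460,768,476.23.
The quoted forward overvalues NZD, so borrow MXN, buy NZD at spot, deposit the NZD at 6.64%, and sell the proceeds forward at 10.917.
Arbitrage profit = |467,139,207.65 − 460,768,476.23| = MXN 6,370,731.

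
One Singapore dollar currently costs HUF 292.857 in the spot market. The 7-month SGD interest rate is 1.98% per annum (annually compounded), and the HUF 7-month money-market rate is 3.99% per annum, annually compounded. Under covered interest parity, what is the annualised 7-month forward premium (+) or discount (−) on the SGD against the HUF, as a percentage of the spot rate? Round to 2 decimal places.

T = 7/12 years.
CIP forward (HUF per SGD) = 292.857 × 1.0230851/1.0115028 = 296.210384.
(F − S)/S ÷ T = (296.210384 − 292.857)/292.857/(7/12) = 0.019630 → 1.96%.

+1.96%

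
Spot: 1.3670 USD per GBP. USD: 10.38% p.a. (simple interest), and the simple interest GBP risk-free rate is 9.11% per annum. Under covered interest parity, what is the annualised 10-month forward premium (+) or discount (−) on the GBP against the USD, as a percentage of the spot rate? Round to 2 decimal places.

+1.18%

T = 10/12 years.
No-arbitrage forward: 1.367 × 1.086500 / 1.0759167 = 1.3804466 USD/GBP.
Annualised premium = (F − S)/S × (1/T) = (1.3804466 − 1.367)/1.367 ÷ (10/12) = 1.18%.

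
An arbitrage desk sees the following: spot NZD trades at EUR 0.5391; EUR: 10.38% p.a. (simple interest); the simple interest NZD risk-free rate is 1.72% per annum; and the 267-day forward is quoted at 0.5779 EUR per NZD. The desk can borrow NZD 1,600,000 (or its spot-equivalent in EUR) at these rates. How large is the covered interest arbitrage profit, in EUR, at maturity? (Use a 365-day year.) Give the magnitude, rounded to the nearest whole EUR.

T = 267/365 years.
Invest the NZD and cover forward: 1,600,000 × 1.01258192 × 0.5779 = EUR 936,273.75.
Convert at spot and invest in EUR: 1,600,000 × 0.5391 × 1.07593041 = EUR 928,054.53.
The quoted forward overvalues NZD, so borrow EUR, buy NZD at spot, deposit the NZD at 1.72%, and sell the proceeds forward at 0.5779.
Arbitrage profit = |936,273.75 − 928,054.53| = EUR 8,219.

EUR 8,219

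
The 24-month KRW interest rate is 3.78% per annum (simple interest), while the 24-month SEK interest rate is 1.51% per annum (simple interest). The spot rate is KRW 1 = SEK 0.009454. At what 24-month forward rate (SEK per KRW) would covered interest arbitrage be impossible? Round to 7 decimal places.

T = 2 years.
Growth of 1 SEK over T: 1 + 0.0151×2 = 1.030200.
KRW growth factor: 1 + 0.0378×2 = 1.075600.
Forward (SEK per KRW) = 0.009454 × 1.030200 / 1.075600 = 0.009054956.

0.0090550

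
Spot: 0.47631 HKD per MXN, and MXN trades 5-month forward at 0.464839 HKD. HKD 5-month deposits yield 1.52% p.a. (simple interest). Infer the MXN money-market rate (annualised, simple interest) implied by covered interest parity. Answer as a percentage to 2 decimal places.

T = 5/12 years.
By CIP, F/S equals the HKD-to-MXN growth ratio: 0.464839/0.47631 = 0.9759169.
The HKD side grows by 1 + 0.0152×5/12 = 1.0063333.
So the MXN growth factor = 1.031167.
r = (1.031167 − 1)/(5/12) = 0.074801 → 7.48%.

7.48%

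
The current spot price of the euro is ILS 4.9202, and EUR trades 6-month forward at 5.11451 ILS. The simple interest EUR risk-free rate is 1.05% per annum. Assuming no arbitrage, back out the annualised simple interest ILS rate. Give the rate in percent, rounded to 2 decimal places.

T = 6/12 years.
By CIP, F/S equals the ILS-to-EUR growth ratio: 5.11451/4.9202 = 1.0394923.
EUR growth factor: 1 + 0.0105×6/12 = 1.005250.
So the ILS growth factor = 1.0449496.
r = (1.0449496 − 1)/(6/12) = 0.089899 → 8.99%.

8.99%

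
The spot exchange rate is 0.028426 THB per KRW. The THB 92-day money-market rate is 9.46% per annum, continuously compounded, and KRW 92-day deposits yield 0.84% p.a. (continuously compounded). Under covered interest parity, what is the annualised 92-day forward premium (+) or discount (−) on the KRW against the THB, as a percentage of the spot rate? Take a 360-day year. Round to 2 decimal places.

+8.72%

T = 92/360 years.
CIP forward (THB per KRW) = 0.028426 × 1.0244702/1.002149 = 0.029059142.
Annualised premium = (F − S)/S × (1/T) = (0.029059142 − 0.028426)/0.028426 ÷ (92/360) = 8.72%.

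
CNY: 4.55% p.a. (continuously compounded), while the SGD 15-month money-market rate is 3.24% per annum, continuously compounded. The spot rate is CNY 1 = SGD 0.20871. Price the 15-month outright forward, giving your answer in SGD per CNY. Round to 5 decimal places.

T = 15/12 years.
SGD growth factor: e^(0.0324×15/12) = 1.0413313.
CNY growth factor: e^(0.0455×15/12) = 1.0585235.
So F = 0.20871 × 1.0413313 / 1.0585235 = 0.2053202 (SGD/CNY).

0.20532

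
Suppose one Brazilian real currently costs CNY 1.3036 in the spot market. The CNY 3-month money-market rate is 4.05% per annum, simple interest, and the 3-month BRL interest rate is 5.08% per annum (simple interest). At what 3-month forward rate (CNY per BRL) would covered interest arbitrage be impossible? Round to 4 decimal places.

1.3003

T = 3/12 years.
Growth of 1 CNY over T: 1 + 0.0405×3/12 = 1.010125.
BRL growth factor: 1 + 0.0508×3/12 = 1.012700.
Forward (CNY per BRL) = 1.3036 × 1.010125 / 1.012700 = 1.300285.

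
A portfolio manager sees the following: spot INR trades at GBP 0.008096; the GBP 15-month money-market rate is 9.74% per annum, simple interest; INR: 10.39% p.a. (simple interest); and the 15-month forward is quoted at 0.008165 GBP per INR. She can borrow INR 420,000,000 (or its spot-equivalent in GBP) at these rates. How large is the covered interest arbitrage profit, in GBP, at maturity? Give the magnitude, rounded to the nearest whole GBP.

T = 15/12 years.
Invest the INR and cover forward: 420,000,000 × 1.129875 × 0.008165 = GBP 3,874,680.34.
Convert at spot and invest in GBP: 420,000,000 × 0.008096 × 1.121750 = GBP 3,814,308.96.
The quoted forward overvalues INR, so borrow GBP, buy INR at spot, deposit the INR at 10.39%, and sell the proceeds forward at 0.008165.
Arbitrage profit = |3,874,680.34 − 3,814,308.96| = GBP 60,371.

GBP 60,371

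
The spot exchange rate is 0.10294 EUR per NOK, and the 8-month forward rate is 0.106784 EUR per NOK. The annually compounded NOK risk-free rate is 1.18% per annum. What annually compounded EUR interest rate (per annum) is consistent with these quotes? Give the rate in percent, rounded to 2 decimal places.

6.90%

T = 8/12 years.
F/S = 0.106784/0.10294 = 1.0373421 = (growth of EUR) / (growth of NOK).
The NOK side grows by (1 + 0.0118)^(8/12) = 1.0078513.
That pins the EUR growth at 1.0454866.
r = 1.0454866^(12/8) − 1 = 0.069000 → 6.90%.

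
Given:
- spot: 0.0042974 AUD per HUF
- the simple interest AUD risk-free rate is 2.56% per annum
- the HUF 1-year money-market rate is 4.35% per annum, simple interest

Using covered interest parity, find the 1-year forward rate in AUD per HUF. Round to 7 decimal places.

0.0042237

T = 1 year.
Growth of 1 AUD over T: 1 + 0.0256×1 = 1.025600.
HUF accumulates by 1 + 0.0435×1 = 1.043500.
Forward (AUD per HUF) = 0.0042974 × 1.025600 / 1.043500 = 0.004223683.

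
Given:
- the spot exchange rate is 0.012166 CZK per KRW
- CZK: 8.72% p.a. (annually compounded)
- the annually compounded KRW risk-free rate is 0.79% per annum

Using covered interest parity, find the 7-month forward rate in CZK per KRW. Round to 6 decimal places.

T = 7/12 years.
Growth of 1 CZK over T: (1 + 0.0872)^(7/12) = 1.0499787.
KRW accumulates by (1 + 0.0079)^(7/12) = 1.0046008.
CIP: F = S · (grow CZK)/(grow KRW) = 0.012166 × 1.0499787/1.0046008 = 0.01271554 CZK per KRW.

0.012716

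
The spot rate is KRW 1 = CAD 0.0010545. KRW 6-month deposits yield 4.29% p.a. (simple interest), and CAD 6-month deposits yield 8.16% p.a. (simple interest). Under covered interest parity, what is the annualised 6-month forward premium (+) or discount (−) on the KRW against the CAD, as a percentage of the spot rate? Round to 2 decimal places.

T = 6/12 years.
CIP forward (CAD per KRW) = 0.0010545 × 1.040800/1.021450 = 0.0010744761.
(F − S)/S ÷ T = (0.0010744761 − 0.0010545)/0.0010545/(6/12) = 0.037887 → 3.79%.

+3.79%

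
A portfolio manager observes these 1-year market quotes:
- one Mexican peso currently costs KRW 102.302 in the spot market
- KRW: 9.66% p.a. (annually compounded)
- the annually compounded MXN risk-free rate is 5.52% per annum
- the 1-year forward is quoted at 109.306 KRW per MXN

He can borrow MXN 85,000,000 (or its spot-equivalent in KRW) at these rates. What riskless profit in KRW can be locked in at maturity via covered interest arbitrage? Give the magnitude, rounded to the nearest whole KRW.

KRW 268,202,030

T = 1 year.
Route A — deposit MXN, sell forward: 85,000,000 × 1.055200 × 109.306 = KRW 9,803,873,752.00.
Route B — convert at spot, deposit KRW: 85,000,000 × 102.302 × 1.096600 = KRW 9,535,671,722.00.
The quoted forward overvalues MXN, so borrow KRW, buy MXN at spot, deposit the MXN at 5.52%, and sell the proceeds forward at 109.306.
The gap between the two covered legs is KRW 268,202,030.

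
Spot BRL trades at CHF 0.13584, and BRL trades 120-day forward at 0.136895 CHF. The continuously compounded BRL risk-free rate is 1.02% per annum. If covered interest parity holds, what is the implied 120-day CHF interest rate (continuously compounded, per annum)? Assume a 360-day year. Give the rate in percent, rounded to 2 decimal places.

3.34%

T = 120/360 years.
F/S = 0.136895/0.13584 = 1.0077665 = (growth of CHF) / (growth of BRL).
BRL growth factor: e^(0.0102×120/360) = 1.0034058.
So the CHF growth factor = 1.0111988.
Take logs: ln 1.0111988 / (120/360) = 0.033410, so 3.34%.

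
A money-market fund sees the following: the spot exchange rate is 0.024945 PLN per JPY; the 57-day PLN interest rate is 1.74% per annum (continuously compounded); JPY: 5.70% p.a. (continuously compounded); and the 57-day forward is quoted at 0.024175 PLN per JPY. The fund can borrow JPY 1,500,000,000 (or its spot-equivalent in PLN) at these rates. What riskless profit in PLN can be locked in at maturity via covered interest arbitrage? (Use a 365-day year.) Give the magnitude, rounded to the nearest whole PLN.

PLN 932,585

T = 57/365 years.
Keep in JPY, deliver into the forward: 1,500,000,000·1.0089411049·0.024175 = PLN 36,586,726.82.
Swap to PLN now, deposit: 1,500,000,000·0.024945·1.0027209554 = PLN 37,519,311.35.
The quoted forward undervalues JPY, so borrow JPY, convert to PLN at spot, deposit the PLN at 1.74%, and buy JPY forward at 0.024175 to cover the loan.
Profit = 37,519,311.35 − 36,586,726.82 = PLN 932,585.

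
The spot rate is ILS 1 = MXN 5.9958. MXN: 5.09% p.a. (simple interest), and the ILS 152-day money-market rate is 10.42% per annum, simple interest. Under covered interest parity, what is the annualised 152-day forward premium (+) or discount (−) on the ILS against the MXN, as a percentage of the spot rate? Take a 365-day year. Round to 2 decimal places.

T = 152/365 years.
CIP forward (MXN per ILS) = 5.9958 × 1.0211967/1.0433929 = 5.8682508.
(F − S)/S ÷ T = (5.8682508 − 5.9958)/5.9958/(152/365) = -0.051083 → -5.11%.

-5.11%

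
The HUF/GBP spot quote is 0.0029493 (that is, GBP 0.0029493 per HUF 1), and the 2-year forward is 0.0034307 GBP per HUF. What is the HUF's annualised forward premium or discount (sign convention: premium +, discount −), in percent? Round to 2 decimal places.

T = 2 years.
HUF trades forward at +16.32252% vs spot over the period.
Per annum: 0.1632252 / 2 = 0.081613 = 8.16%.

+8.16%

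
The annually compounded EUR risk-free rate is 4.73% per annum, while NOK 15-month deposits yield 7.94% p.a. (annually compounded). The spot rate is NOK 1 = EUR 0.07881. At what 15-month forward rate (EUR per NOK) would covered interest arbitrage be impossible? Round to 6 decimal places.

0.075891

T = 15/12 years.
Growth of 1 EUR over T: (1 + 0.0473)^(15/12) = 1.0594705.
Growth of 1 NOK over T: (1 + 0.0794)^(15/12) = 1.1002162.
Forward (EUR per NOK) = 0.07881 × 1.0594705 / 1.1002162 = 0.07589133.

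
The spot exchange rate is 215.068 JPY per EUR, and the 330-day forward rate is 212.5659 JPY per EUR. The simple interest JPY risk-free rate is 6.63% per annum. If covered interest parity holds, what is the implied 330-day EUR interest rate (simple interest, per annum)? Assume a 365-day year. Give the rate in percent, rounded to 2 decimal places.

T = 330/365 years.
By CIP, F/S equals the JPY-to-EUR growth ratio: 212.5659/215.068 = 0.9883660.
JPY growth factor: 1 + 0.0663×330/365 = 1.0599425.
So the EUR growth factor = 1.072419.
(1.072419 − 1)/T = 0.080100, i.e. 8.01%.

8.01%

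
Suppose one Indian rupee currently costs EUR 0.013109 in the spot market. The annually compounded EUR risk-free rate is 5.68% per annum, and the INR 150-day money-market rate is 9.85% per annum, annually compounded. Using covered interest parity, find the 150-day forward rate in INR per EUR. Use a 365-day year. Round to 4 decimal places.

77.5064

T = 150/365 years.
EUR accumulates by (1 + 0.0568)^(150/365) = 1.02296331.
Growth of 1 INR over T: (1 + 0.0985)^(150/365) = 1.03936275.
CIP: F = S · (grow EUR)/(grow INR) = 0.013109 × 1.02296331/1.03936275 = 0.012902161 EUR per INR.
Quoted the other way: 1/0.012902161 = 77.5064 INR per EUR.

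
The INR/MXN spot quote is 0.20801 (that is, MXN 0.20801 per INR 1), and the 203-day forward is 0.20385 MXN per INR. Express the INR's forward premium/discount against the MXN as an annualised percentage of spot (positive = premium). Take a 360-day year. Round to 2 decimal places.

T = 203/360 years.
Period premium: (0.20385 − 0.20801)/0.20801 = -0.0199990.
Annualise by dividing by T: -0.0199990 / (203/360) = -0.035466 → -3.55%.

-3.55%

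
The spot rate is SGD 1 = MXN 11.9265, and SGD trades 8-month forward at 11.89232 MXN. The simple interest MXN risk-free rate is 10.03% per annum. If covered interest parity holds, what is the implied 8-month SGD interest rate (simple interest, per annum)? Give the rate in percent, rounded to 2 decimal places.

T = 8/12 years.
CIP gives F = S · g_MXN/g_SGD, so g_MXN/g_SGD = 11.89232/11.9265 = 0.9971341.
MXN growth factor: 1 + 0.1003×8/12 = 1.0668667.
So the SGD growth factor = 1.069933.
(1.069933 − 1)/T = 0.104900, i.e. 10.49%.

10.49%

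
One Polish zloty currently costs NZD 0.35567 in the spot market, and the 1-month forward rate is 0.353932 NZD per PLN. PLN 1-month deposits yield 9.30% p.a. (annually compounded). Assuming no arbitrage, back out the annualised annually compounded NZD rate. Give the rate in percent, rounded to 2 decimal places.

T = 1/12 years.
F/S = 0.353932/0.35567 = 0.9951134 = (growth of NZD) / (growth of PLN).
The PLN side grows by (1 + 0.0930)^(1/12) = 1.007438.
Hence g_NZD = 1.0025151.
r = 1.0025151^(12/1) − 1 = 0.030602 → 3.06%.

3.06%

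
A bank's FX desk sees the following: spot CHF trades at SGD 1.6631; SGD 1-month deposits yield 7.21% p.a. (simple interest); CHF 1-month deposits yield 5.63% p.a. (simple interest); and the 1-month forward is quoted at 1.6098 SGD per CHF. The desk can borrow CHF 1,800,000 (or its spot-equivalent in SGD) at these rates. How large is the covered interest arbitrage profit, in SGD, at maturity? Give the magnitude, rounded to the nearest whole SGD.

SGD 100,332

T = 1/12 years.
Keep in CHF, deliver into the forward: 1,800,000·1.004691667·1.6098 = SGD 2,911,234.76.
Swap to SGD now, deposit: 1,800,000·1.6631·1.006008333 = SGD 3,011,566.43.
The quoted forward undervalues CHF, so borrow CHF, convert to SGD at spot, deposit the SGD at 7.21%, and buy CHF forward at 1.6098 to cover the loan.
The gap between the two covered legs is SGD 100,332.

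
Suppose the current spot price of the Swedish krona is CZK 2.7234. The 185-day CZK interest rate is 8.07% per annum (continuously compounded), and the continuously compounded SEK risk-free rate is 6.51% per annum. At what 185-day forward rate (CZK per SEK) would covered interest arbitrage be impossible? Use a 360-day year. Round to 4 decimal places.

T = 185/360 years.
CZK accumulates by e^(0.0807×185/360) = 1.0423428.
SEK accumulates by e^(0.0651×185/360) = 1.0340201.
CIP: F = S · (grow CZK)/(grow SEK) = 2.7234 × 1.0423428/1.0340201 = 2.745320 CZK per SEK.

2.7453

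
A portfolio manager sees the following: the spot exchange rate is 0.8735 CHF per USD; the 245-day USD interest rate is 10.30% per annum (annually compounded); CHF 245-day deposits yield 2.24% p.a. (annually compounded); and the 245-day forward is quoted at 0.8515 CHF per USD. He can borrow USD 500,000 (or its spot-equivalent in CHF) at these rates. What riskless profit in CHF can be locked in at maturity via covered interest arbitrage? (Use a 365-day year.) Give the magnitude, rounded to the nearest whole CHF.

T = 245/365 years.
Invest the USD and cover forward: 500,000 × 1.0680168 × 0.8515 = CHF 454,708.15.
Convert at spot and invest in CHF: 500,000 × 0.8735 × 1.01498079 = CHF 443,292.86.
The quoted forward overvalues USD, so borrow CHF, buy USD at spot, deposit the USD at 10.30%, and sell the proceeds forward at 0.8515.
Profit = 454,708.15 − 443,292.86 = CHF 11,415.

CHF 11,415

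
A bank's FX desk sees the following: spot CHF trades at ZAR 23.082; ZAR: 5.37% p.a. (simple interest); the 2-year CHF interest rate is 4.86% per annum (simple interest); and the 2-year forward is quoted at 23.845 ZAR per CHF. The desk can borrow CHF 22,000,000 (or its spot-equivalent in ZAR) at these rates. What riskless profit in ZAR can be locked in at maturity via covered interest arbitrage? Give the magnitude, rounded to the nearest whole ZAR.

ZAR 13,237,998

T = 2 years.
Keep in CHF, deliver into the forward: 22,000,000·1.097200·23.845 = ZAR 575,580,148.00.
Swap to ZAR now, deposit: 22,000,000·23.082·1.107400 = ZAR 562,342,149.60.
The quoted forward overvalues CHF, so borrow ZAR, buy CHF at spot, deposit the CHF at 4.86%, and sell the proceeds forward at 23.845.
Profit = 575,580,148.00 − 562,342,149.60 = ZAR 13,237,998.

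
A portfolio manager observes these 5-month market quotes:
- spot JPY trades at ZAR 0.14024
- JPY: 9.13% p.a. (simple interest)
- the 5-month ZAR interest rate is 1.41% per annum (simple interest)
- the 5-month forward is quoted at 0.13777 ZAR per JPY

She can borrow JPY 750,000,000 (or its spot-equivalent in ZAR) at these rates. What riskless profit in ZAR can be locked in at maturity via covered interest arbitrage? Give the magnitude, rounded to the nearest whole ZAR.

ZAR 1,460,318

T = 5/12 years.
Keep in JPY, deliver into the forward: 750,000,000·1.03804166667·0.13777 = ZAR 107,258,250.31.
Swap to ZAR now, deposit: 750,000,000·0.14024·1.005875 = ZAR 105,797,932.50.
The quoted forward overvalues JPY, so borrow ZAR, buy JPY at spot, deposit the JPY at 9.13%, and sell the proceeds forward at 0.13777.
The gap between the two covered legs is ZAR 1,460,318.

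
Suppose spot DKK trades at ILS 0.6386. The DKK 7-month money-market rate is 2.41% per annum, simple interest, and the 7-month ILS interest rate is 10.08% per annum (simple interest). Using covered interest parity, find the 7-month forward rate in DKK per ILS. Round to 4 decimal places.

T = 7/12 years.
Growth of 1 ILS over T: 1 + 0.1008×7/12 = 1.058800.
DKK growth factor: 1 + 0.0241×7/12 = 1.0140583.
Forward (ILS per DKK) = 0.6386 × 1.058800 / 1.0140583 = 0.6667759.
Invert for DKK per ILS: 1 / 0.6667759 = 1.4998.

1.4998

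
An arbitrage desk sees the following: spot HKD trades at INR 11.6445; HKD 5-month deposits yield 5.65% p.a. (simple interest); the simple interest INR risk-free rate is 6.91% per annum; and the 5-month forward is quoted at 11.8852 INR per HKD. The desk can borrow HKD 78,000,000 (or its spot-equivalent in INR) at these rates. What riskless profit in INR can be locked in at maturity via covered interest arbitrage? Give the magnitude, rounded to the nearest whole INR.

T = 5/12 years.
Route A — deposit HKD, sell forward: 78,000,000 × 1.02354166667 × 11.8852 = INR 948,869,798.50.
Route B — convert at spot, deposit INR: 78,000,000 × 11.6445 × 1.02879166667 = INR 934,421,635.88.
The quoted forward overvalues HKD, so borrow INR, buy HKD at spot, deposit the HKD at 5.65%, and sell the proceeds forward at 11.8852.
Profit = 948,869,798.50 − 934,421,635.88 = INR 14,448,163.

INR 14,448,163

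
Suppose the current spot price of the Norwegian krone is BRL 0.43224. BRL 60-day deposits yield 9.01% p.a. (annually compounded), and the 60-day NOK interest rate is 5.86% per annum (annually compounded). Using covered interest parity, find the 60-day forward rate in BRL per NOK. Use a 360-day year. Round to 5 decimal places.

0.43436

T = 60/360 years.
Growth of 1 BRL over T: (1 + 0.0901)^(60/360) = 1.0144821.
Growth of 1 NOK over T: (1 + 0.0586)^(60/360) = 1.0095364.
Forward (BRL per NOK) = 0.43224 × 1.0144821 / 1.0095364 = 0.4343575.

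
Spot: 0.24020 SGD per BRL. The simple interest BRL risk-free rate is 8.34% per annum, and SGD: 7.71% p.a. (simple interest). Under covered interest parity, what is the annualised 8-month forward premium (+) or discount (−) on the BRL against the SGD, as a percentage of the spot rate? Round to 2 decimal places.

T = 8/12 years.
No-arbitrage forward: 0.2402 × 1.051400 / 1.055600 = 0.23924430 SGD/BRL.
Annualised premium = (F − S)/S × (1/T) = (0.23924430 − 0.2402)/0.2402 ÷ (8/12) = -0.60%.

-0.60%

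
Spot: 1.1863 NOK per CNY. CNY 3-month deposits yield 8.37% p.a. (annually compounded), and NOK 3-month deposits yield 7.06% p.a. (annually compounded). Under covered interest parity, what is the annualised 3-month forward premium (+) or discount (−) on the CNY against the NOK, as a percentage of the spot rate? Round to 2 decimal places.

-1.21%

T = 3/12 years.
CIP forward (NOK per CNY) = 1.1863 × 1.0172011/1.0202985 = 1.1826987.
Annualised premium = (F − S)/S × (1/T) = (1.1826987 − 1.1863)/1.1863 ÷ (3/12) = -1.21%.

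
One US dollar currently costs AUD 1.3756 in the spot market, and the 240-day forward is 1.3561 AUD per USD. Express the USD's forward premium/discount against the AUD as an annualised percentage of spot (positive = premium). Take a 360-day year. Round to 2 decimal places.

-2.13%

T = 240/360 years.
USD trades forward at -1.41756% vs spot over the period.
Per annum: -0.0141756 / (240/360) = -0.021263 = -2.13%.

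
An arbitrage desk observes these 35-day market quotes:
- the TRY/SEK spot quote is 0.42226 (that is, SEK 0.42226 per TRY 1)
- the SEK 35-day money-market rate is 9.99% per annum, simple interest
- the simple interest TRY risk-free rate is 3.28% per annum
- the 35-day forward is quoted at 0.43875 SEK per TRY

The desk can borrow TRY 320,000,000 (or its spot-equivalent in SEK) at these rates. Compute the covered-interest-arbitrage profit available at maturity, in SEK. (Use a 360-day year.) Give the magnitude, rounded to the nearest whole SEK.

SEK 4,412,136

T = 35/360 years.
Keep in TRY, deliver into the forward: 320,000,000·1.00318888889·0.43875 = SEK 140,847,720.00.
Swap to SEK now, deposit: 320,000,000·0.42226·1.0097125 = SEK 136,435,584.08.
The quoted forward overvalues TRY, so borrow SEK, buy TRY at spot, deposit the TRY at 3.28%, and sell the proceeds forward at 0.43875.
Profit = 140,847,720.00 − 136,435,584.08 = SEK 4,412,136.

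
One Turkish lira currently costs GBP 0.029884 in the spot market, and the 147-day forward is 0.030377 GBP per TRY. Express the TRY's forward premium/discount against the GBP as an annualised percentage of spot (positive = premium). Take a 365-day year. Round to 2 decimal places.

T = 147/365 years.
Period premium: (0.030377 − 0.029884)/0.029884 = 0.0164971.
×(1/T) gives 4.10% p.a.

+4.10%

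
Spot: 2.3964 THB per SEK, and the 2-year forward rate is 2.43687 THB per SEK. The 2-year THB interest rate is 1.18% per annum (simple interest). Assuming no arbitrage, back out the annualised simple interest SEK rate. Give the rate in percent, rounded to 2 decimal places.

T = 2 years.
F/S = 2.43687/2.3964 = 1.0168878 = (growth of THB) / (growth of SEK).
The THB side grows by 1 + 0.0118×2 = 1.023600.
Hence g_SEK = 1.0066007.
(1.0066007 − 1)/T = 0.003300, i.e. 0.33%.

0.33%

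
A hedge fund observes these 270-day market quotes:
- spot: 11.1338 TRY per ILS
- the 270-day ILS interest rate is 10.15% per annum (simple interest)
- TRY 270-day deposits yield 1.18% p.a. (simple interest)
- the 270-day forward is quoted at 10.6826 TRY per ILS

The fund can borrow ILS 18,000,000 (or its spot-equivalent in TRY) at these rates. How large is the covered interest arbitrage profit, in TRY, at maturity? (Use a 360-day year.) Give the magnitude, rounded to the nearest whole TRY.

TRY 4,742,618

T = 270/360 years.
Keep in ILS, deliver into the forward: 18,000,000·1.076125·10.6826 = TRY 206,924,632.65.
Swap to TRY now, deposit: 18,000,000·11.1338·1.008850 = TRY 202,182,014.34.
The quoted forward overvalues ILS, so borrow TRY, buy ILS at spot, deposit the ILS at 10.15%, and sell the proceeds forward at 10.6826.
The gap between the two covered legs is TRY 4,742,618.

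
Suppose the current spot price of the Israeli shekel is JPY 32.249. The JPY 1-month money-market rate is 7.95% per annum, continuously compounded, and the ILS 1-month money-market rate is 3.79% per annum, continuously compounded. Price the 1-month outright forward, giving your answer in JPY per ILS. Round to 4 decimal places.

32.3610

T = 1/12 years.
Growth of 1 JPY over T: e^(0.0795×1/12) = 1.00664699.
ILS accumulates by e^(0.0379×1/12) = 1.00316333.
Forward (JPY per ILS) = 32.249 × 1.00664699 / 1.00316333 = 32.360990.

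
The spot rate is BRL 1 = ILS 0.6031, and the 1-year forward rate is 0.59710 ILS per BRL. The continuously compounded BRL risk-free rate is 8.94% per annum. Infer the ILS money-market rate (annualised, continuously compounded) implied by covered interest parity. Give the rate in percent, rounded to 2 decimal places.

7.94%

T = 1 year.
F/S = 0.5971/0.6031 = 0.9900514 = (growth of ILS) / (growth of BRL).
BRL growth factor: e^(0.0894×1) = 1.093518.
Hence g_ILS = 1.082639.
r = ln(1.082639)/1 = 0.079402 → 7.94%.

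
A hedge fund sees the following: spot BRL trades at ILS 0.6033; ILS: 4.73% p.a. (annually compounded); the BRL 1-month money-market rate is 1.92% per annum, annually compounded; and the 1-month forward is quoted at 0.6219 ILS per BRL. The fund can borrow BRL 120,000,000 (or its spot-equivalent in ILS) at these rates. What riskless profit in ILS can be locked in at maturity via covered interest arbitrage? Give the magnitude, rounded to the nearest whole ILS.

ILS 2,071,012

T = 1/12 years.
Invest the BRL and cover forward: 120,000,000 × 1.0015860903 × 0.6219 = ILS 74,746,366.75.
Convert at spot and invest in ILS: 120,000,000 × 0.6033 × 1.003858711 = ILS 72,675,355.24.
The quoted forward overvalues BRL, so borrow ILS, buy BRL at spot, deposit the BRL at 1.92%, and sell the proceeds forward at 0.6219.
Profit = 74,746,366.75 − 72,675,355.24 = ILS 2,071,012.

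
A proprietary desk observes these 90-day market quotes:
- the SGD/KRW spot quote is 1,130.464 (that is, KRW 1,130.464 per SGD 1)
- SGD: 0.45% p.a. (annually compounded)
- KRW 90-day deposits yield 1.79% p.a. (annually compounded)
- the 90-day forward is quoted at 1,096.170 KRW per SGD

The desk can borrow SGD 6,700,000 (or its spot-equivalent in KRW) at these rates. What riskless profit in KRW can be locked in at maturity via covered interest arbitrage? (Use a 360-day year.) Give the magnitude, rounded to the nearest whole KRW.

KRW 255,190,294

T = 90/360 years.
Route A — deposit SGD, sell forward: 6,700,000 × 1.001123106531 × 1096.170 = KRW 7,352,587,475.10.
Route B — convert at spot, deposit KRW: 6,700,000 × 1130.464 × 1.004445271405 = KRW 7,607,777,769.27.
The quoted forward undervalues SGD, so borrow SGD, convert to KRW at spot, deposit the KRW at 1.79%, and buy SGD forward at 1,096.170 to cover the loan.
Arbitrage profit = |7,352,587,475.10 − 7,607,777,769.27| = KRW 255,190,294.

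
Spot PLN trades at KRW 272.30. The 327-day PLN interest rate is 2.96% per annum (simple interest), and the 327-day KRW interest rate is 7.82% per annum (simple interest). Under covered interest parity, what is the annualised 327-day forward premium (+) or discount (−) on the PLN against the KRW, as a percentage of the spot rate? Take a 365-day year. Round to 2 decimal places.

T = 327/365 years.
CIP forward (KRW per PLN) = 272.3 × 1.0700586/1.0265184 = 283.84972.
Annualised premium = (F − S)/S × (1/T) = (283.84972 − 272.3)/272.3 ÷ (327/365) = 4.73%.

+4.73%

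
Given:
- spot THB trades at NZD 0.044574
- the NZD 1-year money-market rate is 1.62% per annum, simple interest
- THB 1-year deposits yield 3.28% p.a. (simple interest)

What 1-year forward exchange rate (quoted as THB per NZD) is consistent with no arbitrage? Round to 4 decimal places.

22.8011

T = 1 year.
Growth of 1 NZD over T: 1 + 0.0162×1 = 1.016200.
THB accumulates by 1 + 0.0328×1 = 1.032800.
So F = 0.044574 × 1.016200 / 1.032800 = 0.043857570 (NZD/THB).
Quoted the other way: 1/0.043857570 = 22.8011 THB per NZD.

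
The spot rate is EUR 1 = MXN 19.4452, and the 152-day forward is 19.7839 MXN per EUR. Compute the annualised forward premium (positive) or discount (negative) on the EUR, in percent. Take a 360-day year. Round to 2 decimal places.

T = 152/360 years.
Period premium: (19.7839 − 19.4452)/19.4452 = 0.0174182.
×(1/T) gives 4.13% p.a.

+4.13%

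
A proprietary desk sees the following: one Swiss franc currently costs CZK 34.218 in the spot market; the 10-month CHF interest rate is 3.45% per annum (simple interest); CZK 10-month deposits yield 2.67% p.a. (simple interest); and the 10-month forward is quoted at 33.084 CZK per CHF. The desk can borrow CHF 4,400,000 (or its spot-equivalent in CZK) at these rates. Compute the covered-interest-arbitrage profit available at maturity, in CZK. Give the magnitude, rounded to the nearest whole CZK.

T = 10/12 years.
Invest the CHF and cover forward: 4,400,000 × 1.028750 × 33.084 = CZK 149,754,726.00.
Convert at spot and invest in CZK: 4,400,000 × 34.218 × 1.022250 = CZK 153,909,142.20.
The quoted forward undervalues CHF, so borrow CHF, convert to CZK at spot, deposit the CZK at 2.67%, and buy CHF forward at 33.084 to cover the loan.
The gap between the two covered legs is CZK 4,154,416.

CZK 4,154,416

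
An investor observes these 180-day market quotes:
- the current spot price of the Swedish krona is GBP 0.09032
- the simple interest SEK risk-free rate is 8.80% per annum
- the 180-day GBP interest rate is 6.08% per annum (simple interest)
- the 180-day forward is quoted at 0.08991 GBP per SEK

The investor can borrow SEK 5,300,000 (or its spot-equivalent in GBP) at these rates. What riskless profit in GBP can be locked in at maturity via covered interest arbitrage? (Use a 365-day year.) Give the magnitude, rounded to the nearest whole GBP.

T = 180/365 years.
Invest the SEK and cover forward: 5,300,000 × 1.04339726 × 0.08991 = GBP 497,202.79.
Convert at spot and invest in GBP: 5,300,000 × 0.09032 × 1.02998356 = GBP 493,049.01.
The quoted forward overvalues SEK, so borrow GBP, buy SEK at spot, deposit the SEK at 8.80%, and sell the proceeds forward at 0.08991.
The gap between the two covered legs is GBP 4,154.

GBP 4,154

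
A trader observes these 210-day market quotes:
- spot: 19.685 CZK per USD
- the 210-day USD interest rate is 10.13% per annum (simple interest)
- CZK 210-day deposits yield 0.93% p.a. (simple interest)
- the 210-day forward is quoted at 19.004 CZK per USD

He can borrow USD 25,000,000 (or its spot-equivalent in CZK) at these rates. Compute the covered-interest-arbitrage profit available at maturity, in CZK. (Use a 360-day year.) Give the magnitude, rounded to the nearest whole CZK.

CZK 8,379,673

T = 210/360 years.
Keep in USD, deliver into the forward: 25,000,000·1.05909166667·19.004 = CZK 503,174,450.83.
Swap to CZK now, deposit: 25,000,000·19.685·1.005425 = CZK 494,794,778.13.
The quoted forward overvalues USD, so borrow CZK, buy USD at spot, deposit the USD at 10.13%, and sell the proceeds forward at 19.004.
The gap between the two covered legs is CZK 8,379,673.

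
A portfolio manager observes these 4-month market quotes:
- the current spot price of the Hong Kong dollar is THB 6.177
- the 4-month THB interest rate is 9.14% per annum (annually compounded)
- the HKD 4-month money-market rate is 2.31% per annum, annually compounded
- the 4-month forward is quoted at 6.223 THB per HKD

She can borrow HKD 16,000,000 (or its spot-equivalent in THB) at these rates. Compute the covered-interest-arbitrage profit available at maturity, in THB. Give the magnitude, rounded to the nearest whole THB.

T = 4/12 years.
Invest the HKD and cover forward: 16,000,000 × 1.0076414594 × 6.223 = THB 100,328,844.83.
Convert at spot and invest in THB: 16,000,000 × 6.177 × 1.0295828895 = THB 101,755,736.14.
The quoted forward undervalues HKD, so borrow HKD, convert to THB at spot, deposit the THB at 9.14%, and buy HKD forward at 6.223 to cover the loan.
Arbitrage profit = |100,328,844.83 − 101,755,736.14| = THB 1,426,891.

THB 1,426,891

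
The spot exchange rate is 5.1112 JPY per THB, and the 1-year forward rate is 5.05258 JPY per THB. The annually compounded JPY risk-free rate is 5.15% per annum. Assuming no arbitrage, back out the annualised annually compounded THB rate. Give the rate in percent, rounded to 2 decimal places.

6.37%

T = 1 year.
CIP gives F = S · g_JPY/g_THB, so g_JPY/g_THB = 5.05258/5.1112 = 0.9885311.
JPY growth factor: (1 + 0.0515)^1 = 1.051500.
Hence g_THB = 1.0636995.
r = 1.0636995^(1/1) − 1 = 0.063700 → 6.37%.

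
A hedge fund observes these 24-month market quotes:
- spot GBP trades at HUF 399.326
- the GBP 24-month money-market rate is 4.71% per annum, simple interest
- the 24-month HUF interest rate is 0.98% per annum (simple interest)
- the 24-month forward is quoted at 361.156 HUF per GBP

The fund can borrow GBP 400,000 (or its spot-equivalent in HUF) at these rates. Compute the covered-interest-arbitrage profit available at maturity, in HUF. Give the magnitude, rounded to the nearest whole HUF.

T = 2 years.
Keep in GBP, deliver into the forward: 400,000·1.094200·361.156 = HUF 158,070,758.08.
Swap to HUF now, deposit: 400,000·399.326·1.019600 = HUF 162,861,115.84.
The quoted forward undervalues GBP, so borrow GBP, convert to HUF at spot, deposit the HUF at 0.98%, and buy GBP forward at 361.156 to cover the loan.
Arbitrage profit = |158,070,758.08 − 162,861,115.84| = HUF 4,790,358.

HUF 4,790,358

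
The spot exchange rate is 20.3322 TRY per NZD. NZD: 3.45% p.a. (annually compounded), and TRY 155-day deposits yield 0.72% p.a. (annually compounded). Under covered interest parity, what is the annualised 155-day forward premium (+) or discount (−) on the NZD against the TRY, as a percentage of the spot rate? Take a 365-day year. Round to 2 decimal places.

T = 155/365 years.
CIP forward (TRY per NZD) = 20.3322 × 1.0030512/1.0145079 = 20.1025912.
(F − S)/S ÷ T = (20.1025912 − 20.3322)/20.3322/(155/365) = -0.026593 → -2.66%.

-2.66%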